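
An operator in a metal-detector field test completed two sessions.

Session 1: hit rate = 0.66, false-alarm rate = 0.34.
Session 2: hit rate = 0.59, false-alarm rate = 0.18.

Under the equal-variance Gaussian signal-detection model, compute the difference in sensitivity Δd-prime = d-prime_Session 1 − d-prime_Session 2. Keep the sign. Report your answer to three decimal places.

Δd-prime = -0.318

Session 1: z(0.66) = 0.4125, z(0.34) = -0.4125, d' = 0.8250
Session 2: z(0.59) = 0.2275, z(0.18) = -0.9154, d' = 1.1429
Δd' = d'_Session 1 − d'_Session 2 = 0.8250 − 1.1429 = -0.3179
Session 2 has the higher sensitivity.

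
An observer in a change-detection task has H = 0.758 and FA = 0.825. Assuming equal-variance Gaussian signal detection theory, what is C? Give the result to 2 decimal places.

C = -0.82

z(H) = 0.700
z(FA) = 0.935
c = −½·[z(H) + z(FA)] = −0.5 × (0.700 + 0.935) = -0.8175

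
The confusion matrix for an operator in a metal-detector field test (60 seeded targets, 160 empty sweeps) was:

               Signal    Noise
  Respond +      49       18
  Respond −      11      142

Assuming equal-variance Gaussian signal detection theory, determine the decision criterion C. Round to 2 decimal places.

C = 0.16

H = 49/60 = 0.8167
FA = 18/160 = 0.1125
z(H) = z(0.8167) = 0.9029
z(FA) = z(0.1125) = -1.2133
c = −½·[z(H) + z(FA)] = −0.5 × (0.9029 + (-1.2133)) = 0.1552
c > 0: the operator has a conservative response bias.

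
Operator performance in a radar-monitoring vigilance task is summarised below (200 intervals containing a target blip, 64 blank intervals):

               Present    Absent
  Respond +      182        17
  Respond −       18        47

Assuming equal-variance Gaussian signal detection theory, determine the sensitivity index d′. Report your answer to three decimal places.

d′ = 1.967

H = 182/200 = 0.9100
FA = 17/64 = 0.2656
z(0.9100) = 1.3408, z(0.2656) = -0.6262
d' = z(H) − z(FA) = 1.3408 − (-0.6262) = 1.9670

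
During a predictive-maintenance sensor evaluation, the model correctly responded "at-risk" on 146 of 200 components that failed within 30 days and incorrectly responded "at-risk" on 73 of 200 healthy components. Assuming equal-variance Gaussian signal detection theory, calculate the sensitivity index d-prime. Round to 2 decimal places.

H = 146/200 = 0.7300
FA = 73/200 = 0.3650
z(H) = z(0.7300) = 0.613
z(FA) = z(0.3650) = -0.345
d' = z(H) − z(FA) = 0.613 − (-0.345) = 0.958

d-prime = 0.96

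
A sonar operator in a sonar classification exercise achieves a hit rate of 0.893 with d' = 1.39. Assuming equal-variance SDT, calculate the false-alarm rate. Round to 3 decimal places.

z(hit rate) = z(0.893) = 1.2426
z(FA) = z(H) − d' = 1.2426 − 1.39 = -0.1474
false-alarm rate = Φ(-0.1474) = 0.4414

false-alarm rate = 0.441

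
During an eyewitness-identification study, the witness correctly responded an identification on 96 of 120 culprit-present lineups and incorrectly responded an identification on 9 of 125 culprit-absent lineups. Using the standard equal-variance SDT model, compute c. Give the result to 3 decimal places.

c = 0.310

H = 96/120 = 0.8000
FA = 9/125 = 0.0720
Φ⁻¹(0.8000) = 0.8416, Φ⁻¹(0.0720) = -1.4611
c = −½·[z(H) + z(FA)] = −0.5 × (0.8416 + (-1.4611)) = 0.30975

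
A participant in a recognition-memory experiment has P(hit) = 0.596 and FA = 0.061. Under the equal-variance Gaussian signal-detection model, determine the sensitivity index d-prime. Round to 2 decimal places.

z(0.596) = 0.243, z(0.061) = -1.546
d' = z(H) − z(FA) = 0.243 − (-1.546) = 1.789

d-prime = 1.79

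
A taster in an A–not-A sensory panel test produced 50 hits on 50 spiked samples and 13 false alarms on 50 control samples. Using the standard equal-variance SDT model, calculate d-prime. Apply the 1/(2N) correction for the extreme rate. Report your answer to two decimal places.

d-prime = 2.97

The hit rate is 50/50 = 1, so apply the 1/(2N) correction: H → 1 − 1/(2·50) = 0.99000.
z(H) = z(0.99000) = 2.326
z(FA) = z(0.26000) = -0.643
d' = 2.326 − (-0.643) = 2.969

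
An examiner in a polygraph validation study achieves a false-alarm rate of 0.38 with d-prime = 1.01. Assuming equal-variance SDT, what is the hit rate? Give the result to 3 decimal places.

z(false-alarm rate) = z(0.38) = -0.3055
z(H) = z(FA) + d' = -0.3055 + 1.01 = 0.7045
hit rate = Φ(0.7045) = 0.7594

hit rate = 0.759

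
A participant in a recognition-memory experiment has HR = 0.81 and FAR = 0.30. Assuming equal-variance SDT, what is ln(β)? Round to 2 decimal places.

ln β = -0.25

z(H) = 0.878
z(FA) = -0.524
ln β = −½·[z(H)² − z(FA)²] = −0.5 × (0.771 − 0.275) = -0.248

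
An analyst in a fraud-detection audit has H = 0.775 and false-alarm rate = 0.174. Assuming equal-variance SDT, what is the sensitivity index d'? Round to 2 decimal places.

Φ⁻¹(H) = 0.7554
Φ⁻¹(FA) = -0.9385
d' = z(H) − z(FA) = 0.7554 − (-0.9385) = 1.6939

d' = 1.69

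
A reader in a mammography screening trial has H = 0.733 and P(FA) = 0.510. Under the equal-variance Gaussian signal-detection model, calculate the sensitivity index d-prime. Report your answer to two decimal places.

Φ⁻¹(0.733) = 0.6219, Φ⁻¹(0.510) = 0.0251
d' = z(H) − z(FA) = 0.6219 − 0.0251 = 0.5968

d-prime = 0.60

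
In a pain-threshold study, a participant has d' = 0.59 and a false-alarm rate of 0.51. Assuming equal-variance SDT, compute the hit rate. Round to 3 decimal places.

hit rate = 0.731

z(false-alarm rate) = z(0.51) = 0.0251
z(H) = z(FA) + d' = 0.0251 + 0.59 = 0.6151
hit rate = Φ(0.6151) = 0.7308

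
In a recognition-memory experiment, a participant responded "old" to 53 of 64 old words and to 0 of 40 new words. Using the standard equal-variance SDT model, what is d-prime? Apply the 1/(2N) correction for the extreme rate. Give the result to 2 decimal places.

The false-alarm rate is 0/40 = 0, so apply the 1/(2N) correction: FA → 1/(2·40) = 0.01250.
z(H) = z(0.82812) = 0.947
z(FA) = z(0.01250) = -2.241
d' = 0.947 − (-2.241) = 3.188

d-prime = 3.19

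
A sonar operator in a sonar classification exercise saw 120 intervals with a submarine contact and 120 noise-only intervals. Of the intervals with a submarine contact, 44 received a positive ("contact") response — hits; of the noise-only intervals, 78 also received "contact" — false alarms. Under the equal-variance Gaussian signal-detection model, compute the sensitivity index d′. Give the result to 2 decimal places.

H = 44/120 = 0.3667
FA = 78/120 = 0.6500
z(0.3667) = -0.341, z(0.6500) = 0.385
d' = z(H) − z(FA) = -0.341 − 0.385 = -0.726

d′ = -0.73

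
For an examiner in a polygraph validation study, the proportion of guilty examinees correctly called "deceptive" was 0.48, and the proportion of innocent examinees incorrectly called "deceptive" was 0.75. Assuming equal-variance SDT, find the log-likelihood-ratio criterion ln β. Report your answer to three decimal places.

ln β = 0.226

z(H) = z(0.48) = -0.0502
z(FA) = z(0.75) = 0.6745
ln β = −½·[z(H)² − z(FA)²] = −0.5 × (0.0025 − 0.4550) = 0.22625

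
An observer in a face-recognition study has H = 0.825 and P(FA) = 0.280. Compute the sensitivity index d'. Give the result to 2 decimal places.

z(H) = z(0.825) = 0.935
z(FA) = z(0.280) = -0.583
d' = z(H) − z(FA) = 0.935 − (-0.583) = 1.518

d' = 1.52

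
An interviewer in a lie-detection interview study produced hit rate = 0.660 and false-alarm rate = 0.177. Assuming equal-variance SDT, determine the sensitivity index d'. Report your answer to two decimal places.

z(H) = 0.4125
z(FA) = -0.9269
d' = z(H) − z(FA) = 0.4125 − (-0.9269) = 1.3394

d' = 1.34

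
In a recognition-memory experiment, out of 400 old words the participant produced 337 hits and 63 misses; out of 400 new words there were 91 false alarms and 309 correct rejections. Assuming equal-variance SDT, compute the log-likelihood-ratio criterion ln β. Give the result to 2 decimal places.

H = 337/400 = 0.8425
FA = 91/400 = 0.2275
Φ⁻¹(0.8425) = 1.005, Φ⁻¹(0.2275) = -0.747
ln β = −½·[z(H)² − z(FA)²] = −0.5 × (1.010 − 0.558) = -0.226

ln β = -0.23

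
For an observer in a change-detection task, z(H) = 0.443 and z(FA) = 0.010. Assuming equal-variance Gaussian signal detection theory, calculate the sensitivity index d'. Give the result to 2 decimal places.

d' = 0.43

d' = z(H) − z(FA) = 0.443 − 0.010 = 0.433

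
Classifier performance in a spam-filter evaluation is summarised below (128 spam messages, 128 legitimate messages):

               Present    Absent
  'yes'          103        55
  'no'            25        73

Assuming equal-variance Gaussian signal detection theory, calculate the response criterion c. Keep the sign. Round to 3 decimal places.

c = -0.341

H = 103/128 = 0.8047
FA = 55/128 = 0.4297
Φ⁻¹(0.8047) = 0.8585, Φ⁻¹(0.4297) = -0.1771
c = −½·[z(H) + z(FA)] = −0.5 × (0.8585 + (-0.1771)) = -0.3407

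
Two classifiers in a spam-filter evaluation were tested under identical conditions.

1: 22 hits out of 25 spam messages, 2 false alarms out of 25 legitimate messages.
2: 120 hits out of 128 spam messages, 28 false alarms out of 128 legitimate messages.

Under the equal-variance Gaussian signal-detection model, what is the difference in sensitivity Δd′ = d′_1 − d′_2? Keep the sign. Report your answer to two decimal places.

Δd′ = 0.27

1: z(0.8800) = 1.175, z(0.0800) = -1.405, d' = 2.580
2: z(0.9375) = 1.534, z(0.2188) = -0.776, d' = 2.310
Δd' = d'_1 − d'_2 = 2.580 − 2.310 = 0.270
1 has the higher sensitivity.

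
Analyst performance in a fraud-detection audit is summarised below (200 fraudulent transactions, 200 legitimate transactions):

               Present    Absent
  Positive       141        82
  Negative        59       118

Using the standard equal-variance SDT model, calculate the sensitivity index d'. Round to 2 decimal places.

d' = 0.77

H = 141/200 = 0.7050
FA = 82/200 = 0.4100
z(H) = z(0.7050) = 0.539
z(FA) = z(0.4100) = -0.228
d' = z(H) − z(FA) = 0.539 − (-0.228) = 0.767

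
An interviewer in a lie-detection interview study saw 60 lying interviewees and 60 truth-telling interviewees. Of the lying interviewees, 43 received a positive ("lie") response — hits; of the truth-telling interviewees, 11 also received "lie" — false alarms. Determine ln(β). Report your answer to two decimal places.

ln β = 0.24

H = 43/60 = 0.7167
FA = 11/60 = 0.1833
z(0.7167) = 0.573, z(0.1833) = -0.903
ln β = −½·[z(H)² − z(FA)²] = −0.5 × (0.328 − 0.815) = 0.2435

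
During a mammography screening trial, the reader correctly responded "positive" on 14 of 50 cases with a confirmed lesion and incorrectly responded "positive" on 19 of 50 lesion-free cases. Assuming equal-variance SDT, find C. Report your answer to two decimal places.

H = 14/50 = 0.2800
FA = 19/50 = 0.3800
z(H) = z(0.2800) = -0.583
z(FA) = z(0.3800) = -0.305
c = −½·[z(H) + z(FA)] = −0.5 × (-0.583 + (-0.305)) = 0.444
c > 0: the reader has a conservative response bias.

C = 0.44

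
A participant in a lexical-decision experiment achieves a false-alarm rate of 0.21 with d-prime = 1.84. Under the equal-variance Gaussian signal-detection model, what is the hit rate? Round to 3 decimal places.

z(false-alarm rate) = z(0.21) = -0.8064
z(H) = z(FA) + d' = -0.8064 + 1.84 = 1.0336
hit rate = Φ(1.0336) = 0.8493

hit rate = 0.849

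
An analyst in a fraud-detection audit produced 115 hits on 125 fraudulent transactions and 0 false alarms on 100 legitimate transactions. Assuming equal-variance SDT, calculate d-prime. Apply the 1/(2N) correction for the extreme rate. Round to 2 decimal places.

The false-alarm rate is 0/100 = 0, so apply the 1/(2N) correction: FA → 1/(2·100) = 0.00500.
z(H) = z(0.92000) = 1.405
z(FA) = z(0.00500) = -2.576
d' = 1.405 − (-2.576) = 3.981

d-prime = 3.98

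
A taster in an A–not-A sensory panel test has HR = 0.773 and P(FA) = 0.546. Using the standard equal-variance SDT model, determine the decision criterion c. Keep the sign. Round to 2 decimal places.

c = -0.43

z(0.773) = 0.7488, z(0.546) = 0.1156
c = −½·[z(H) + z(FA)] = −0.5 × (0.7488 + 0.1156) = -0.4322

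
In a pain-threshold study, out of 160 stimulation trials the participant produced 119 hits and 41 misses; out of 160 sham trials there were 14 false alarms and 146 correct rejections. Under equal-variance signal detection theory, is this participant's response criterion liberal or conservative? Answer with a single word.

conservative

z(H) = 0.655, z(FA) = -1.356
c = −½·(z(H) + z(FA)) = 0.3505
c > 0 → conservative criterion (biased toward responding “no”).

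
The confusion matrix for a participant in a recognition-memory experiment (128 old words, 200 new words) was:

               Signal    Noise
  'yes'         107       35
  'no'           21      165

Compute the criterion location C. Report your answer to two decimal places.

H = 107/128 = 0.8359
FA = 35/200 = 0.1750
z(H) = z(0.8359) = 0.9777
z(FA) = z(0.1750) = -0.9346
c = −½·[z(H) + z(FA)] = −0.5 × (0.9777 + (-0.9346)) = -0.02155
c < 0: the participant has a liberal response bias.

C = -0.02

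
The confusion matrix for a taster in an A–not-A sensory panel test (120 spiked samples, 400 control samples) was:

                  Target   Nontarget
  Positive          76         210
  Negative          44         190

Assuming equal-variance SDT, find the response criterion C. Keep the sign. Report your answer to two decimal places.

H = 76/120 = 0.6333
FA = 210/400 = 0.5250
z(H) = z(0.6333) = 0.341
z(FA) = z(0.5250) = 0.063
c = −½·[z(H) + z(FA)] = −0.5 × (0.341 + 0.063) = -0.202
c < 0: the taster has a liberal response bias.

C = -0.20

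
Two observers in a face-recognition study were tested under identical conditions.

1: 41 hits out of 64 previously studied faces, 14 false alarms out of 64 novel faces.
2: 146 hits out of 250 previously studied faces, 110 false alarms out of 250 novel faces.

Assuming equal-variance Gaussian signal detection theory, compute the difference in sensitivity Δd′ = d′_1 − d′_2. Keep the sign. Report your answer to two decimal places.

1: z(0.6406) = 0.360, z(0.2188) = -0.776, d' = 1.136
2: z(0.5840) = 0.212, z(0.4400) = -0.151, d' = 0.363
Δd' = d'_1 − d'_2 = 1.136 − 0.363 = 0.773
1 has the higher sensitivity.

Δd′ = 0.77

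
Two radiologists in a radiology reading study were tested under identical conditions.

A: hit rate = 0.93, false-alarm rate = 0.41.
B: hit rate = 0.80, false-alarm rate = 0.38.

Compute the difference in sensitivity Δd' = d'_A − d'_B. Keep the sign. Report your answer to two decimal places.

A: z(0.93) = 1.476, z(0.41) = -0.228, d' = 1.704
B: z(0.80) = 0.842, z(0.38) = -0.305, d' = 1.147
Δd' = d'_A − d'_B = 1.704 − 1.147 = 0.557
A has the higher sensitivity.

Δd' = 0.56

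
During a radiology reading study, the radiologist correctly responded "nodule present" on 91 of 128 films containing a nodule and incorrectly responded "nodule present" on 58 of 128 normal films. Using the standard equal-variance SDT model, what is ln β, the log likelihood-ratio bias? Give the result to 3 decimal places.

H = 91/128 = 0.7109
FA = 58/128 = 0.4531
z(0.7109) = 0.5560, z(0.4531) = -0.1178
ln β = −½·[z(H)² − z(FA)²] = −0.5 × (0.3091 − 0.0139) = -0.1476

ln β = -0.148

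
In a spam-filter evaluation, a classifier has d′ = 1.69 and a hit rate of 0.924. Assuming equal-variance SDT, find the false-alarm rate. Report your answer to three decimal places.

z(hit rate) = z(0.924) = 1.4325
z(FA) = z(H) − d' = 1.4325 − 1.69 = -0.2575
false-alarm rate = Φ(-0.2575) = 0.3984

false-alarm rate = 0.398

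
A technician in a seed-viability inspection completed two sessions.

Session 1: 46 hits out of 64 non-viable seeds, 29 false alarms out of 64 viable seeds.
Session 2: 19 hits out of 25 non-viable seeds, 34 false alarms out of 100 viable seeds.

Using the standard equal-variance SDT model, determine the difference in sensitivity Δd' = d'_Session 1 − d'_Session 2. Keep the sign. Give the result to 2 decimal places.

Session 1: z(0.7188) = 0.579, z(0.4531) = -0.118, d' = 0.697
Session 2: z(0.7600) = 0.706, z(0.3400) = -0.412, d' = 1.118
Δd' = d'_Session 1 − d'_Session 2 = 0.697 − 1.118 = -0.421
Session 2 has the higher sensitivity.

Δd' = -0.42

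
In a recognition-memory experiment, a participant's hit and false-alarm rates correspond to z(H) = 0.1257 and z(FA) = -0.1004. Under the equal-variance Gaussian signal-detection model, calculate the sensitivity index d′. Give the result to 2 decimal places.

d′ = 0.23

d' = z(H) − z(FA) = 0.1257 − (-0.1004) = 0.2261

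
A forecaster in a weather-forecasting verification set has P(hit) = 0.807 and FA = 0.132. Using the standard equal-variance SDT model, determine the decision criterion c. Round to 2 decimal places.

c = 0.13

Φ⁻¹(0.807) = 0.8669, Φ⁻¹(0.132) = -1.1170
c = −½·[z(H) + z(FA)] = −0.5 × (0.8669 + (-1.1170)) = 0.12505
c > 0: the forecaster has a conservative response bias.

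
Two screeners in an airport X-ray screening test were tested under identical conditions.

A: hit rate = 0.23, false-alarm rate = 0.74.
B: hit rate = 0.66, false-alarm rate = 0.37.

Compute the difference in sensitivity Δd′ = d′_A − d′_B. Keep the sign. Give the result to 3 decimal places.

Δd′ = -2.127

A: z(0.23) = -0.7388, z(0.74) = 0.6433, d' = -1.3821
B: z(0.66) = 0.4125, z(0.37) = -0.3319, d' = 0.7444
Δd' = d'_A − d'_B = -1.3821 − 0.7444 = -2.1265
B has the higher sensitivity.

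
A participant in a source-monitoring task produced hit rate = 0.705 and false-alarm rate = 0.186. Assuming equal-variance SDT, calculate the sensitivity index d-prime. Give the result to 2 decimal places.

z(H) = 0.5388
z(FA) = -0.8927
d' = z(H) − z(FA) = 0.5388 − (-0.8927) = 1.4315

d-prime = 1.43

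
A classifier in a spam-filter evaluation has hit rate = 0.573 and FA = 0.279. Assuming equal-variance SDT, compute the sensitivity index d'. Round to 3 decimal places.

d' = 0.770

z(0.573) = 0.1840, z(0.279) = -0.5858
d' = z(H) − z(FA) = 0.1840 − (-0.5858) = 0.7698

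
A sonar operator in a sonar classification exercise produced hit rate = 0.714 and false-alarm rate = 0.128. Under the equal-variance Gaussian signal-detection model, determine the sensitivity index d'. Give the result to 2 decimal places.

d' = 1.70

Φ⁻¹(H) = Φ⁻¹(0.714) = 0.565
Φ⁻¹(FA) = Φ⁻¹(0.128) = -1.136
d' = z(H) − z(FA) = 0.565 − (-1.136) = 1.701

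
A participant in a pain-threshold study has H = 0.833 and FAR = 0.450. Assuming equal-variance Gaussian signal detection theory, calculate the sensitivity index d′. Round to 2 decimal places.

d′ = 1.09

z(H) = 0.9661
z(FA) = -0.1257
d' = z(H) − z(FA) = 0.9661 − (-0.1257) = 1.0918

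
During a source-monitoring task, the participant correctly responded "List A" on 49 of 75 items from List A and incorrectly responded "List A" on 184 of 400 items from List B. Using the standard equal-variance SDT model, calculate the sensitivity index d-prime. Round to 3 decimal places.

H = 49/75 = 0.6533
FA = 184/400 = 0.4600
z(0.6533) = 0.3942, z(0.4600) = -0.1004
d' = z(H) − z(FA) = 0.3942 − (-0.1004) = 0.4946

d-prime = 0.495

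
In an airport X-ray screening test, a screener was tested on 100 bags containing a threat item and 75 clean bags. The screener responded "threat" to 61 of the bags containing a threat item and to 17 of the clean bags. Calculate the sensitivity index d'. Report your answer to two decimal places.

d' = 1.03

H = 61/100 = 0.6100
FA = 17/75 = 0.2267
Φ⁻¹(H) = 0.279
Φ⁻¹(FA) = -0.750
d' = z(H) − z(FA) = 0.279 − (-0.750) = 1.029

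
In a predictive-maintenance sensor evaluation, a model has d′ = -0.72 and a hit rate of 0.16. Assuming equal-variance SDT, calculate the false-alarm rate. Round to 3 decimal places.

z(hit rate) = z(0.16) = -0.9945
z(FA) = z(H) − d' = -0.9945 − (-0.72) = -0.2745
false-alarm rate = Φ(-0.2745) = 0.3919

false-alarm rate = 0.392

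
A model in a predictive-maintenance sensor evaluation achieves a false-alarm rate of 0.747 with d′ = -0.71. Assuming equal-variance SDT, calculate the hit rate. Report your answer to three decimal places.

z(false-alarm rate) = z(0.747) = 0.6651
z(H) = z(FA) + d' = 0.6651 + (-0.71) = -0.0449
hit rate = Φ(-0.0449) = 0.4821

hit rate = 0.482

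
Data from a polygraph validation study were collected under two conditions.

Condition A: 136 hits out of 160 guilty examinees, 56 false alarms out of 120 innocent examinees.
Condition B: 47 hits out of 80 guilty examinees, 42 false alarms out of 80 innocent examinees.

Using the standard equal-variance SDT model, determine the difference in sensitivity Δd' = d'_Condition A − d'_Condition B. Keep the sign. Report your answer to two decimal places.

Condition A: z(0.8500) = 1.036, z(0.4667) = -0.084, d' = 1.120
Condition B: z(0.5875) = 0.221, z(0.5250) = 0.063, d' = 0.158
Δd' = d'_Condition A − d'_Condition B = 1.120 − 0.158 = 0.962
Condition A has the higher sensitivity.

Δd' = 0.96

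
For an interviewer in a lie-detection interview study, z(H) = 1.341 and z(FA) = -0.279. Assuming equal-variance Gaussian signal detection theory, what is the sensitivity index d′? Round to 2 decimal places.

d′ = 1.62

d' = z(H) − z(FA) = 1.341 − (-0.279) = 1.620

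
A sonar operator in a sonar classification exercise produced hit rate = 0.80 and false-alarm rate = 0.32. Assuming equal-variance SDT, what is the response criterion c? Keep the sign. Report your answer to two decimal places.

c = -0.19

z(H) = 0.842
z(FA) = -0.468
c = −½·[z(H) + z(FA)] = −0.5 × (0.842 + (-0.468)) = -0.187
c < 0: the sonar operator has a liberal response bias.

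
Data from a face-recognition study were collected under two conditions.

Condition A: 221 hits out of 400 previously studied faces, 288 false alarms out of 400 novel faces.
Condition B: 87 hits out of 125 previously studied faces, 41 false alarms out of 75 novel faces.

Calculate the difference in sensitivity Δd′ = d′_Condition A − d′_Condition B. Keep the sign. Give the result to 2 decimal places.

Δd′ = -0.85

Condition A: z(0.5525) = 0.132, z(0.7200) = 0.583, d' = -0.451
Condition B: z(0.6960) = 0.513, z(0.5467) = 0.117, d' = 0.396
Δd' = d'_Condition A − d'_Condition B = -0.451 − 0.396 = -0.847
Condition B has the higher sensitivity.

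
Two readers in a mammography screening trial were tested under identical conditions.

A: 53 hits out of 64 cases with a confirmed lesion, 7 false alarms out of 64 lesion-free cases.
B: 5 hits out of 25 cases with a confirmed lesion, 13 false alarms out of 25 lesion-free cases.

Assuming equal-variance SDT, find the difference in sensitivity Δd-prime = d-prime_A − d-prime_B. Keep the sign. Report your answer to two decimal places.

A: z(0.8281) = 0.947, z(0.1094) = -1.230, d' = 2.177
B: z(0.2000) = -0.842, z(0.5200) = 0.050, d' = -0.892
Δd' = d'_A − d'_B = 2.177 − (-0.892) = 3.069
A has the higher sensitivity.

Δd-prime = 3.07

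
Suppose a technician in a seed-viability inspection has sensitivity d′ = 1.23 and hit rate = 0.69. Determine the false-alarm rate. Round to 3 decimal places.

z(hit rate) = z(0.69) = 0.4959
z(FA) = z(H) − d' = 0.4959 − 1.23 = -0.7341
false-alarm rate = Φ(-0.7341) = 0.2314

false-alarm rate = 0.231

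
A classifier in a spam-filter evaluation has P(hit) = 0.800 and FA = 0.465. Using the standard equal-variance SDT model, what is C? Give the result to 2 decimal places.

C = -0.38

Φ⁻¹(H) = 0.842
Φ⁻¹(FA) = -0.088
c = −½·[z(H) + z(FA)] = −0.5 × (0.842 + (-0.088)) = -0.377
c < 0: the classifier has a liberal response bias.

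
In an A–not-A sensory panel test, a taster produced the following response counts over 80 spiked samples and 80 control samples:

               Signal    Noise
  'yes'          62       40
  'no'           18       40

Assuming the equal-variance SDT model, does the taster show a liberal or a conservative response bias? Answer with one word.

z(H) = 0.755, z(FA) = 0.000
c = −½·(z(H) + z(FA)) = -0.3775
c < 0 → liberal criterion (biased toward responding “yes”).

liberal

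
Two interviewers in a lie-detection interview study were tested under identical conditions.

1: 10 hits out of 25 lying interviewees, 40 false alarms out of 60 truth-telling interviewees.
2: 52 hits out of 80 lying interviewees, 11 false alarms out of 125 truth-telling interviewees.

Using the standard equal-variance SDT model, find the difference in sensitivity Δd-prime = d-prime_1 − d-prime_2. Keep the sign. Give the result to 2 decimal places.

Δd-prime = -2.42

1: z(0.4000) = -0.253, z(0.6667) = 0.431, d' = -0.684
2: z(0.6500) = 0.385, z(0.0880) = -1.353, d' = 1.738
Δd' = d'_1 − d'_2 = -0.684 − 1.738 = -2.422
2 has the higher sensitivity.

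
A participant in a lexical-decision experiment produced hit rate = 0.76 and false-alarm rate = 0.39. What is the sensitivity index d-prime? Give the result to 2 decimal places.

d-prime = 0.99

Φ⁻¹(0.76) = 0.706, Φ⁻¹(0.39) = -0.279
d' = z(H) − z(FA) = 0.706 − (-0.279) = 0.985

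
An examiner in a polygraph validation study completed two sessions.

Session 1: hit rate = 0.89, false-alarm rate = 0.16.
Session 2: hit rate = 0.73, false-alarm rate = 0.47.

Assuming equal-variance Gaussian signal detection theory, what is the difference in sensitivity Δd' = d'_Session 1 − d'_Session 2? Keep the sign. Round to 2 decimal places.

Δd' = 1.53

Session 1: z(0.89) = 1.227, z(0.16) = -0.994, d' = 2.221
Session 2: z(0.73) = 0.613, z(0.47) = -0.075, d' = 0.688
Δd' = d'_Session 1 − d'_Session 2 = 2.221 − 0.688 = 1.533
Session 1 has the higher sensitivity.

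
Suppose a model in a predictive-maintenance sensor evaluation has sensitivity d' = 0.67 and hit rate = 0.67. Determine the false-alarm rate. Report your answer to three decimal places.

false-alarm rate = 0.409

z(hit rate) = z(0.67) = 0.4399
z(FA) = z(H) − d' = 0.4399 − 0.67 = -0.2301
false-alarm rate = Φ(-0.2301) = 0.4090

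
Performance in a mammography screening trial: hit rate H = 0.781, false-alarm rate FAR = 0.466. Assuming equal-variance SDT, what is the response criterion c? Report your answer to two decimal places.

Φ⁻¹(0.781) = 0.776, Φ⁻¹(0.466) = -0.085
c = −½·[z(H) + z(FA)] = −0.5 × (0.776 + (-0.085)) = -0.3455

c = -0.35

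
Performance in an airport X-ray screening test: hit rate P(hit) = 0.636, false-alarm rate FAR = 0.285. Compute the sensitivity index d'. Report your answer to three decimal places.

d' = 0.916

z(H) = 0.3478
z(FA) = -0.5681
d' = z(H) − z(FA) = 0.3478 − (-0.5681) = 0.9159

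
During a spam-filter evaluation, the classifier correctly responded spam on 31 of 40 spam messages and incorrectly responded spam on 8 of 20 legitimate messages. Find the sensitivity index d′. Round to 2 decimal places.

d′ = 1.01

H = 31/40 = 0.7750
FA = 8/20 = 0.4000
Φ⁻¹(H) = 0.755
Φ⁻¹(FA) = -0.253
d' = z(H) − z(FA) = 0.755 − (-0.253) = 1.008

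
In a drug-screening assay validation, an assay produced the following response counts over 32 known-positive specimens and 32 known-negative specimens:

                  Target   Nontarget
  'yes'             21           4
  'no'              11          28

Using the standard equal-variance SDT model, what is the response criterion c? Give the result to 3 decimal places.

c = 0.374

H = 21/32 = 0.6562
FA = 4/32 = 0.1250
z(H) = 0.4021
z(FA) = -1.1503
c = −½·[z(H) + z(FA)] = −0.5 × (0.4021 + (-1.1503)) = 0.3741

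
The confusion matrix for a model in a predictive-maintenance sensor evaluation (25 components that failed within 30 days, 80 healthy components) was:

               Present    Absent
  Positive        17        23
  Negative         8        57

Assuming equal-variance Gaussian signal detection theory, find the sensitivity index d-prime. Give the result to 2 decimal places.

d-prime = 1.03

H = 17/25 = 0.6800
FA = 23/80 = 0.2875
Φ⁻¹(H) = 0.4677
Φ⁻¹(FA) = -0.5607
d' = z(H) − z(FA) = 0.4677 − (-0.5607) = 1.0284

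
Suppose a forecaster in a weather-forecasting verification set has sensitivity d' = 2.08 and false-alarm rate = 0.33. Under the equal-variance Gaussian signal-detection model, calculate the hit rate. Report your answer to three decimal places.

z(false-alarm rate) = z(0.33) = -0.4399
z(H) = z(FA) + d' = -0.4399 + 2.08 = 1.6401
hit rate = Φ(1.6401) = 0.9495

hit rate = 0.950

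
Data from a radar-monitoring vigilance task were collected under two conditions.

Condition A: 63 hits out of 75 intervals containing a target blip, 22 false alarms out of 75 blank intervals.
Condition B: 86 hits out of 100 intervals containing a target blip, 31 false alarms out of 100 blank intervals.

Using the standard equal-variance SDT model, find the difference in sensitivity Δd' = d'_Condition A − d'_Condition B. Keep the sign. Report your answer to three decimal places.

Δd' = -0.038

Condition A: z(0.8400) = 0.9945, z(0.2933) = -0.5438, d' = 1.5383
Condition B: z(0.8600) = 1.0803, z(0.3100) = -0.4959, d' = 1.5762
Δd' = d'_Condition A − d'_Condition B = 1.5383 − 1.5762 = -0.0379
Condition B has the higher sensitivity.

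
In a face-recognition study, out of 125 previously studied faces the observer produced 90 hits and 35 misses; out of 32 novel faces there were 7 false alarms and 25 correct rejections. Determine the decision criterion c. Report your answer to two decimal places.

c = 0.10

H = 90/125 = 0.7200
FA = 7/32 = 0.2188
z(H) = z(0.7200) = 0.5828
z(FA) = z(0.2188) = -0.7763
c = −½·[z(H) + z(FA)] = −0.5 × (0.5828 + (-0.7763)) = 0.09675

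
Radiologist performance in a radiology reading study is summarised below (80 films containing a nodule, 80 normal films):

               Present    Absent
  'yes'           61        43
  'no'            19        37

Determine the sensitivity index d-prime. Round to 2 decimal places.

H = 61/80 = 0.7625
FA = 43/80 = 0.5375
z(H) = z(0.7625) = 0.714
z(FA) = z(0.5375) = 0.094
d' = z(H) − z(FA) = 0.714 − 0.094 = 0.620

d-prime = 0.62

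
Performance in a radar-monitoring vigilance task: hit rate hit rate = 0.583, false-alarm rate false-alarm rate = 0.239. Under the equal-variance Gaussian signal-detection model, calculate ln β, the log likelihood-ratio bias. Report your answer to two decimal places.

ln β = 0.23

Φ⁻¹(0.583) = 0.210, Φ⁻¹(0.239) = -0.710
ln β = −½·[z(H)² − z(FA)²] = −0.5 × (0.044 − 0.504) = 0.230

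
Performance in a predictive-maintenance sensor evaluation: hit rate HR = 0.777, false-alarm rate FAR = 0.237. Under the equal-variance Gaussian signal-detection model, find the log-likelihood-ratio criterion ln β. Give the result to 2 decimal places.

ln β = -0.03

z(H) = z(0.777) = 0.762
z(FA) = z(0.237) = -0.716
ln β = −½·[z(H)² − z(FA)²] = −0.5 × (0.581 − 0.513) = -0.034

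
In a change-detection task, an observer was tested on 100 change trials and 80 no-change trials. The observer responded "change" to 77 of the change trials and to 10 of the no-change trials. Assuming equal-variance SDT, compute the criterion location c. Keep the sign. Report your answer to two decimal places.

c = 0.21

H = 77/100 = 0.7700
FA = 10/80 = 0.1250
z(H) = z(0.7700) = 0.739
z(FA) = z(0.1250) = -1.150
c = −½·[z(H) + z(FA)] = −0.5 × (0.739 + (-1.150)) = 0.2055
c > 0: the observer has a conservative response bias.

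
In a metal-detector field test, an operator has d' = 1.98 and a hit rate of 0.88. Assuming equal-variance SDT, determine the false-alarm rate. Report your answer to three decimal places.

z(hit rate) = z(0.88) = 1.1750
z(FA) = z(H) − d' = 1.1750 − 1.98 = -0.8050
false-alarm rate = Φ(-0.8050) = 0.2104

false-alarm rate = 0.210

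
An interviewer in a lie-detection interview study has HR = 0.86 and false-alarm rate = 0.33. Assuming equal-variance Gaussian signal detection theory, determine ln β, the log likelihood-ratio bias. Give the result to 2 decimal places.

z(H) = 1.080
z(FA) = -0.440
ln β = −½·[z(H)² − z(FA)²] = −0.5 × (1.166 − 0.194) = -0.486

ln β = -0.49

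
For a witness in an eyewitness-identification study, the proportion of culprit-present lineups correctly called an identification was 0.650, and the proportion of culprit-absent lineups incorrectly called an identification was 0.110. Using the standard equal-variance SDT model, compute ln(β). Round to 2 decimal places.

z(0.650) = 0.385, z(0.110) = -1.227
ln β = −½·[z(H)² − z(FA)²] = −0.5 × (0.148 − 1.506) = 0.679

ln β = 0.68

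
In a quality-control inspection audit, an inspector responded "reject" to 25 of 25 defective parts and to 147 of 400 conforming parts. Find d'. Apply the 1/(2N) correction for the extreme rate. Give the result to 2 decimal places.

d' = 2.39

The hit rate is 25/25 = 1, so apply the 1/(2N) correction: H → 1 − 1/(2·25) = 0.98000.
z(H) = z(0.98000) = 2.054
z(FA) = z(0.36750) = -0.338
d' = 2.054 − (-0.338) = 2.392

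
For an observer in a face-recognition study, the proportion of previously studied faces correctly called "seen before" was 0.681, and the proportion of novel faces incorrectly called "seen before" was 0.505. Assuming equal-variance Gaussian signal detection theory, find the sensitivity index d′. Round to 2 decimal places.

d′ = 0.46

Φ⁻¹(H) = Φ⁻¹(0.681) = 0.4705
Φ⁻¹(FA) = Φ⁻¹(0.505) = 0.0125
d' = z(H) − z(FA) = 0.4705 − 0.0125 = 0.4580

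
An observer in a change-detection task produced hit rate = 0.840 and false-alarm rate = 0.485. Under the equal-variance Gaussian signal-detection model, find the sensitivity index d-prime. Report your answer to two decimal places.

d-prime = 1.03

z(H) = z(0.840) = 0.994
z(FA) = z(0.485) = -0.038
d' = z(H) − z(FA) = 0.994 − (-0.038) = 1.032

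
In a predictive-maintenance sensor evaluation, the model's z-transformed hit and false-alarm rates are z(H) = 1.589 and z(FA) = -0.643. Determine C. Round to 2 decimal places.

C = -0.47

c = −½·[z(H) + z(FA)] = −½·(1.589 + (-0.643)) = -0.473
c < 0: the model has a liberal response bias.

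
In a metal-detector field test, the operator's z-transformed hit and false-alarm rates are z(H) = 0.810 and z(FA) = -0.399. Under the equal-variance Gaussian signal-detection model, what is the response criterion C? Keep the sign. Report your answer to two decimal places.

c = −½·[z(H) + z(FA)] = −½·(0.810 + (-0.399)) = -0.2055
c < 0: the operator has a liberal response bias.

C = -0.21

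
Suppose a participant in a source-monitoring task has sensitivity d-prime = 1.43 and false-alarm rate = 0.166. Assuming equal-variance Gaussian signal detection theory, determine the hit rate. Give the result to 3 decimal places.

hit rate = 0.677

z(false-alarm rate) = z(0.166) = -0.9701
z(H) = z(FA) + d' = -0.9701 + 1.43 = 0.4599
hit rate = Φ(0.4599) = 0.6772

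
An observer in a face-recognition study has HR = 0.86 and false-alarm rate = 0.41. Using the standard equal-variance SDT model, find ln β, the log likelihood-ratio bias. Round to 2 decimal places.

ln β = -0.56

z(H) = z(0.86) = 1.080
z(FA) = z(0.41) = -0.228
ln β = −½·[z(H)² − z(FA)²] = −0.5 × (1.166 − 0.052) = -0.557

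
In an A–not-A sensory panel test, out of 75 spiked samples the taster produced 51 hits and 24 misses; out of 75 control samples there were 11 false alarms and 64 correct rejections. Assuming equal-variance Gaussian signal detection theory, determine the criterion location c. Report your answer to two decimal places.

c = 0.29

H = 51/75 = 0.6800
FA = 11/75 = 0.1467
Φ⁻¹(0.6800) = 0.4677, Φ⁻¹(0.1467) = -1.0507
c = −½·[z(H) + z(FA)] = −0.5 × (0.4677 + (-1.0507)) = 0.2915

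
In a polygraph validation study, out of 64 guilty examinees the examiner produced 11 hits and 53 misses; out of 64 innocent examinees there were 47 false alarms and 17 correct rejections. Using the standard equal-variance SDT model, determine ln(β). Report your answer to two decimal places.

H = 11/64 = 0.1719
FA = 47/64 = 0.7344
z(H) = z(0.1719) = -0.947
z(FA) = z(0.7344) = 0.626
ln β = −½·[z(H)² − z(FA)²] = −0.5 × (0.897 − 0.392) = -0.2525

ln β = -0.25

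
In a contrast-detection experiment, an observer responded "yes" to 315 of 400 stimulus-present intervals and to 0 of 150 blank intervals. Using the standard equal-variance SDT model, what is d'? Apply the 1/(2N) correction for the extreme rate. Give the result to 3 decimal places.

d' = 3.511

The false-alarm rate is 0/150 = 0, so apply the 1/(2N) correction: FA → 1/(2·150) = 0.00333.
z(H) = z(0.78750) = 0.7978
z(FA) = z(0.00333) = -2.7134
d' = 0.7978 − (-2.7134) = 3.5112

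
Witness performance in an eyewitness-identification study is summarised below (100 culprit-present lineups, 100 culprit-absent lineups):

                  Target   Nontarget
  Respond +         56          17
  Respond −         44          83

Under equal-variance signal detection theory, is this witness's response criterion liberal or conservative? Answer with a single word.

z(H) = 0.151, z(FA) = -0.954
c = −½·(z(H) + z(FA)) = 0.4015
c > 0 → conservative criterion (biased toward responding “no”).

conservative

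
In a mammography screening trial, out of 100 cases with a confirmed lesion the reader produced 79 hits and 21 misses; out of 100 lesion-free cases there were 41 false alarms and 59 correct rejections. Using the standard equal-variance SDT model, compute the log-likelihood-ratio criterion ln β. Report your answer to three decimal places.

H = 79/100 = 0.7900
FA = 41/100 = 0.4100
Φ⁻¹(H) = Φ⁻¹(0.7900) = 0.8064
Φ⁻¹(FA) = Φ⁻¹(0.4100) = -0.2275
ln β = −½·[z(H)² − z(FA)²] = −0.5 × (0.6503 − 0.0518) = -0.29925

ln β = -0.299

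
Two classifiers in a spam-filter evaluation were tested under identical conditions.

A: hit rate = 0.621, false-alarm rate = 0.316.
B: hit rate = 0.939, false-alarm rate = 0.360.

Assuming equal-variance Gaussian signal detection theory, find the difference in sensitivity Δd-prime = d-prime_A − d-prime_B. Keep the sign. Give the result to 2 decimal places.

A: z(0.621) = 0.308, z(0.316) = -0.479, d' = 0.787
B: z(0.939) = 1.546, z(0.360) = -0.358, d' = 1.904
Δd' = d'_A − d'_B = 0.787 − 1.904 = -1.117
B has the higher sensitivity.

Δd-prime = -1.12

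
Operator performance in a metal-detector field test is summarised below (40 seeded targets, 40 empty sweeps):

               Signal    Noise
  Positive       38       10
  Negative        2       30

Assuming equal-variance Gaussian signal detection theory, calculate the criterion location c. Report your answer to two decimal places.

c = -0.49

H = 38/40 = 0.9500
FA = 10/40 = 0.2500
Φ⁻¹(H) = 1.6449
Φ⁻¹(FA) = -0.6745
c = −½·[z(H) + z(FA)] = −0.5 × (1.6449 + (-0.6745)) = -0.4852
c < 0: the operator has a liberal response bias.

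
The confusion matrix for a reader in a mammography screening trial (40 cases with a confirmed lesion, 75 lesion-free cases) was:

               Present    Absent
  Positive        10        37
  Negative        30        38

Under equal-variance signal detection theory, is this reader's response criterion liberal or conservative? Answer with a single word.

conservative

z(H) = -0.674, z(FA) = -0.017
c = −½·(z(H) + z(FA)) = 0.3455
c > 0 → conservative criterion (biased toward responding “no”).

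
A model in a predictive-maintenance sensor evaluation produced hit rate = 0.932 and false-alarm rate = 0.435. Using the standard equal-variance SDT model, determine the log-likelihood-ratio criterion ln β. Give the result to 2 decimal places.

z(H) = 1.491
z(FA) = -0.164
ln β = −½·[z(H)² − z(FA)²] = −0.5 × (2.223 − 0.027) = -1.098

ln β = -1.10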